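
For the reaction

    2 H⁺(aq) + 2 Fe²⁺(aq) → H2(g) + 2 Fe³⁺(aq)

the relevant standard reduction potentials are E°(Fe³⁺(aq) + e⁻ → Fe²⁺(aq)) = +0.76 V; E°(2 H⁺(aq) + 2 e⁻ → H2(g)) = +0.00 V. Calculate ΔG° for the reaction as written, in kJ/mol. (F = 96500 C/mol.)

In the reaction as written H⁺(aq) is reduced, so the 2H⁺/H₂ couple is the cathode and Fe³⁺/Fe²⁺ is the anode.
E°cell = +0.00 − (+0.76) = −0.76 V; balancing electrons gives n = 2.
ΔG° = −nFE°cell = −(2)(96500)(−0.76) J/mol = +147 kJ/mol.

+147 kJ/mol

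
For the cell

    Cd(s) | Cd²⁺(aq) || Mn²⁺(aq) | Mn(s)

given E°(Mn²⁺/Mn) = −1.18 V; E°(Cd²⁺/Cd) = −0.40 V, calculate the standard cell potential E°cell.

−0.78 V

By convention the left-hand electrode in cell notation is the anode (oxidation) and the right-hand electrode is the cathode (reduction).
E°cell = E°(right) − E°(left) = −1.18 − (−0.40) = −0.78 V.
The negative sign shows that, as written, the cell would require an external voltage to drive the reaction.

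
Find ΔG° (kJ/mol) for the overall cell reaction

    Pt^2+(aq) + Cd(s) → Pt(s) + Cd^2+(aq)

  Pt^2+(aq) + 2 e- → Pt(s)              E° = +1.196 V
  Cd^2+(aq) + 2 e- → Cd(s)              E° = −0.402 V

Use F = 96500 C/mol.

−308 kJ/mol

In the reaction as written Pt^2+(aq) is reduced, so the Pt²⁺/Pt couple is the cathode and Cd²⁺/Cd is the anode.
E°cell = +1.196 − (−0.402) = +1.598 V; balancing electrons gives n = 2.
ΔG° = −nFE°cell = −(2)(96500)(+1.598) J/mol = −308 kJ/mol.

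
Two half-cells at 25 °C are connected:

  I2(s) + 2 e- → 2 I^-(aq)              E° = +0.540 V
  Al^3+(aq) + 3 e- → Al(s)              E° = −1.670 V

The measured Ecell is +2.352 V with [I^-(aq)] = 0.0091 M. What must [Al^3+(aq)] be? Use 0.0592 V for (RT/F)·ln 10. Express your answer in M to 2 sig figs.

0.085 M

I₂/I⁻ is the cathode (higher E°); E°cell = +0.540 − (−1.670) = +2.210 V with n = 6.
Rearranging E = E° − (0.0592/n)·log Q gives log Q = 6(+2.210 − (+2.352))/0.0592 = −14.392.
The balanced reaction is 3 I2(s) + 2 Al(s) → 6 I^-(aq) + 2 Al^3+(aq), so Q = [I^-(aq)]^6·[Al^3+(aq)]^2.
Solving for the unknown gives log [Al^3+(aq)] = −1.073, so [Al^3+(aq)] ≈ 0.085 M.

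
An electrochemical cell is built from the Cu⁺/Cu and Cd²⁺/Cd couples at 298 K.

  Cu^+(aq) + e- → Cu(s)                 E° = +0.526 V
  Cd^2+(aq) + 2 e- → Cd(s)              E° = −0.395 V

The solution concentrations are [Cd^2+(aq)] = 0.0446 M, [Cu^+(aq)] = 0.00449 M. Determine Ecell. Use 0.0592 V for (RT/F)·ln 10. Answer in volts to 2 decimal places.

Cu⁺/Cu is reduced (cathode, E° = +0.526 V) and Cd²⁺/Cd is oxidized (anode).
E°cell = E°cat − E°an = +0.526 − (−0.395) = +0.921 V; n = 2.
Balancing gives 2 Cu^+(aq) + Cd(s) → 2 Cu(s) + Cd^2+(aq); hence Q = [Cd^2+(aq)] / [Cu^+(aq)]^2 = 2.21×10^3 (log Q = 3.345).
E = E° − (0.0592/n)·log Q = +0.921 − (0.0592/2)(3.345) = +0.82 V.

+0.82 V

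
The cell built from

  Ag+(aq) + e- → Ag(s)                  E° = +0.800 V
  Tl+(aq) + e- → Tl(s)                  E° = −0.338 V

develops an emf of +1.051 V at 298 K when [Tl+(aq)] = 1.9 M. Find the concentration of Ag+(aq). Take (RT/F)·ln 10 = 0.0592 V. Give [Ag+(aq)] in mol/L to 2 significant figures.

Ag⁺/Ag is the cathode (higher E°); E°cell = +0.800 − (−0.338) = +1.138 V with n = 1.
Rearranging E = E° − (0.0592/n)·log Q gives log Q = 1(+1.138 − (+1.051))/0.0592 = 1.470.
The balanced reaction is Ag+(aq) + Tl(s) → Ag(s) + Tl+(aq), so Q = [Tl+(aq)] / [Ag+(aq)].
Isolating [Ag+(aq)] in Q = 10^{1.470} yields log [Ag+(aq)] = −1.191, i.e. 0.064 M.

0.064 M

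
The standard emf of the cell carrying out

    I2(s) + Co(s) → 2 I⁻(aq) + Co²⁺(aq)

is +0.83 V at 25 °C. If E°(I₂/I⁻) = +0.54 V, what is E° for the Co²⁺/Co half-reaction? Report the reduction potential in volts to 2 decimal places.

−0.29 V

In the reaction as written the I₂/I⁻ couple is reduced (cathode) and Co²⁺/Co is oxidized (anode), so E°cell = E°(I₂/I⁻) − E°(Co²⁺/Co).
E°(Co²⁺/Co) = E°(cathode) − E°cell = +0.54 − (+0.83) = −0.29 V.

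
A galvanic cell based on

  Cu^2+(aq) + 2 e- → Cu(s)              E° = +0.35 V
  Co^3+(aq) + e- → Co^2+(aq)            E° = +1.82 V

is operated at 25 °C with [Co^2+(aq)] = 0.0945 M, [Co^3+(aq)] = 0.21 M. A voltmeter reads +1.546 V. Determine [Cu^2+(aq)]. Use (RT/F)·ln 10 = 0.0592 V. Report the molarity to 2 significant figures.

0.013 M

The Co³⁺/Co²⁺ couple has the larger reduction potential, so it is the cathode: E°cell = +1.82 − (+0.35) = +1.47 V and n = 2.
From the Nernst equation, log Q = n(E° − E)/0.0592 = 2·(+1.47 − (+1.546))/0.0592 = −2.568.
The balanced reaction is 2 Co^3+(aq) + Cu(s) → 2 Co^2+(aq) + Cu^2+(aq), so Q = ([Co^2+(aq)]^2·[Cu^2+(aq)]) / [Co^3+(aq)]^2.
Isolating [Cu^2+(aq)] in Q = 10^{−2.568} yields log [Cu^2+(aq)] = −1.874, i.e. 0.013 M.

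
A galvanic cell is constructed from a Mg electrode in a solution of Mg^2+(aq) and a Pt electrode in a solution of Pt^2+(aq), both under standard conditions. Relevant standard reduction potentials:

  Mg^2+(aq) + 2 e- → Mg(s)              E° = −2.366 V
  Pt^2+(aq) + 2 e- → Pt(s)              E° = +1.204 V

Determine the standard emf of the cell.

Of the two couples in this cell, the one with the more positive reduction potential is reduced at the cathode: here that is Pt²⁺/Pt (+1.204 V); Mg²⁺/Mg (−2.366 V) is the anode.
E°cell = E°(cathode) − E°(anode) = +1.204 − (−2.366) = +3.570 V.

+3.570 V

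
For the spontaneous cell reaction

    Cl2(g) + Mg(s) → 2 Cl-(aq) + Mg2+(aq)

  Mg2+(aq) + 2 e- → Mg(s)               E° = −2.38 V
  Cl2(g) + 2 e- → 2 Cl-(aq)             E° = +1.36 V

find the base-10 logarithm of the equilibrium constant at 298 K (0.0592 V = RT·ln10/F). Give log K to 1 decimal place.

log K = 126.4

The Cl₂/Cl⁻ couple is reduced (cathode); E°cell = +1.36 − (−2.38) = +3.74 V with n = 2.
At equilibrium E = 0, so log K = nE°cell / 0.0592 = (2)(+3.74) / 0.0592 = 126.4.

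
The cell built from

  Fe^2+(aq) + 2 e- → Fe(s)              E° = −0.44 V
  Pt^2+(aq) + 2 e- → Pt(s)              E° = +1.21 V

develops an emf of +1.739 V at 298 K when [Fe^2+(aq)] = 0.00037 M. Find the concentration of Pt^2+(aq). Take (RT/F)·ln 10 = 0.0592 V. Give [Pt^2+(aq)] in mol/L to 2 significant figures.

0.38 M

The Pt²⁺/Pt couple has the larger reduction potential, so it is the cathode: E°cell = +1.21 − (−0.44) = +1.65 V and n = 2.
Rearranging E = E° − (0.0592/n)·log Q gives log Q = 2(+1.65 − (+1.739))/0.0592 = −3.007.
Balancing electrons gives Pt^2+(aq) + Fe(s) → Pt(s) + Fe^2+(aq); thus Q = [Fe^2+(aq)] / [Pt^2+(aq)].
Substituting the known concentrations and solving, log [Pt^2+(aq)] = −0.425 and [Pt^2+(aq)] = 0.38 M.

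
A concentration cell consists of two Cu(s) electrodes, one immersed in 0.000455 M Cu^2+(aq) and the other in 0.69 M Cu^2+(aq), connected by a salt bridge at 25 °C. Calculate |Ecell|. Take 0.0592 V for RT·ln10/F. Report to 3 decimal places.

0.094 V

For a concentration cell E°cell = 0, since both electrodes use the same couple.
The compartment with the higher Cu^2+(aq) concentration (0.69 M) acts as the cathode; ions are reduced there and produced at the dilute (0.000455 M) anode.
With n = 2, Ecell = −(0.0592/2)·log([dilute]/[conc]) = −(0.0592/2)·log(0.000455/0.69) = +0.094 V.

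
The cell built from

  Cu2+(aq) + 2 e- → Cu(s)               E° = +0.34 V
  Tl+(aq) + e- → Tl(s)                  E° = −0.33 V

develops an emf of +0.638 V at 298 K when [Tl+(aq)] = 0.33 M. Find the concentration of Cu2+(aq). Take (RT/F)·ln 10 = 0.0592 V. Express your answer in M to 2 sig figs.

The Cu²⁺/Cu couple has the larger reduction potential, so it is the cathode: E°cell = +0.34 − (−0.33) = +0.67 V and n = 2.
From the Nernst equation, log Q = n(E° − E)/0.0592 = 2·(+0.67 − (+0.638))/0.0592 = 1.081.
Balancing electrons gives Cu2+(aq) + 2 Tl(s) → Cu(s) + 2 Tl+(aq); thus Q = [Tl+(aq)]^2 / [Cu2+(aq)].
Isolating [Cu2+(aq)] in Q = 10^{1.081} yields log [Cu2+(aq)] = −2.044, i.e. 0.0090 M.

0.0090 M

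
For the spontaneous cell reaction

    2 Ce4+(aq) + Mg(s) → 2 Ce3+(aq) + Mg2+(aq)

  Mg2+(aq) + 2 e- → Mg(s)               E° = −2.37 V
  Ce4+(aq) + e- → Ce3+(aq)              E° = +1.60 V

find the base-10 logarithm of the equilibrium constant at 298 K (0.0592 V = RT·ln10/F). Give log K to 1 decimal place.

log K = 134.1

The Ce⁴⁺/Ce³⁺ couple is reduced (cathode); E°cell = +1.60 − (−2.37) = +3.97 V with n = 2.
At equilibrium E = 0, so log K = nE°cell / 0.0592 = (2)(+3.97) / 0.0592 = 134.1.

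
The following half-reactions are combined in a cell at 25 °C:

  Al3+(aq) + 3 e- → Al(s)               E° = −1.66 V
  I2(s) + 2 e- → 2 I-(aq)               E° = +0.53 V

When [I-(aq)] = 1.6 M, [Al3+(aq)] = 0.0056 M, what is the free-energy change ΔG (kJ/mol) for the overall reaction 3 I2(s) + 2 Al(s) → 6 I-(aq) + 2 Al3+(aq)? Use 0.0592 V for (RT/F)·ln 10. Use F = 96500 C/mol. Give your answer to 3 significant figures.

−1290 kJ/mol

The standard cell potential is +0.53 − (−1.66) = +2.19 V, with n = 6 electrons in the balanced equation.
Here Q = [I-(aq)]^6·[Al3+(aq)]^2 = 0.000526 (log Q = −3.279), giving E = +2.19 − (0.0592/6)·(−3.279) = +2.2224 V.
Then ΔG = −nFE = −6 × 96500 × +2.2224 J/mol = −1290 kJ/mol.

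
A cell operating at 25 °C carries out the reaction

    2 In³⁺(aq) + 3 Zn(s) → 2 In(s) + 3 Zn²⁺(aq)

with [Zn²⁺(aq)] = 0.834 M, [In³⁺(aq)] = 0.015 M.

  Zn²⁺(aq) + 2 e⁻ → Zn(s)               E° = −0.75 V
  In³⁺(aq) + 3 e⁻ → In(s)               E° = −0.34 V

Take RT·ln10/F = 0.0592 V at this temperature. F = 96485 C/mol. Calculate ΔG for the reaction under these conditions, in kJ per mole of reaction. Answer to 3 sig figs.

−218 kJ/mol

The standard cell potential is −0.34 − (−0.75) = +0.41 V, with n = 6 electrons in the balanced equation.
The reaction quotient is [Zn²⁺(aq)]^3 / [In³⁺(aq)]^2 = 2.58×10^3; by Nernst, E = +0.41 − (0.0592/6)(3.411) = +0.3763 V.
Then ΔG = −nFE = −6 × 96485 × +0.3763 J/mol = −218 kJ/mol.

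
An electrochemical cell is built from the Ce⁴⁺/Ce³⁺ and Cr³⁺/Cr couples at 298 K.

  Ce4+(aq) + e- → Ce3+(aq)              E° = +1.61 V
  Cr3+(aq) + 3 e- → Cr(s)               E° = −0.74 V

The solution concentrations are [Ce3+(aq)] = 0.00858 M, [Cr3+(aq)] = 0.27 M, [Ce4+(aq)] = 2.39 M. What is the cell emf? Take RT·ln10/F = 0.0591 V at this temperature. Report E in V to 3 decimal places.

Ce⁴⁺/Ce³⁺ is reduced (cathode, E° = +1.61 V) and Cr³⁺/Cr is oxidized (anode).
The standard potential is +1.61 − (−0.74) = +2.35 V and the balanced reaction transfers n = 3 electrons.
The balanced reaction is 3 Ce4+(aq) + Cr(s) → 3 Ce3+(aq) + Cr3+(aq), so Q = ([Ce3+(aq)]^3·[Cr3+(aq)]) / [Ce4+(aq)]^3 = 1.25×10^−8 and log Q = −7.903.
E = E° − (0.0591/n)·log Q = +2.35 − (0.0591/3)(−7.903) = +2.506 V.

+2.506 V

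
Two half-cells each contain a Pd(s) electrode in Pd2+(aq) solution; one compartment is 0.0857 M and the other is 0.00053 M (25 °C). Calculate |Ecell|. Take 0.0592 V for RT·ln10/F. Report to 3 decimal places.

0.065 V

For a concentration cell E°cell = 0, since both electrodes use the same couple.
The compartment with the higher Pd2+(aq) concentration (0.0857 M) acts as the cathode; ions are reduced there and produced at the dilute (0.00053 M) anode.
With n = 2, Ecell = −(0.0592/2)·log([dilute]/[conc]) = −(0.0592/2)·log(0.00053/0.0857) = +0.065 V.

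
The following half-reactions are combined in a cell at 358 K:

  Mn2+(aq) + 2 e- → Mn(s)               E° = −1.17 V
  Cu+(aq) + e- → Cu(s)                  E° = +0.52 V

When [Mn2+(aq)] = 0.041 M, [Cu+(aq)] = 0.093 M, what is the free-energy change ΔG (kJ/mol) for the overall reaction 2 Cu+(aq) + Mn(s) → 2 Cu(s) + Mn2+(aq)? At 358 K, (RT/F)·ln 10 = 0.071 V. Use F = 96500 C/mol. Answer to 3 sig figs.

−322 kJ/mol

The standard cell potential is +0.52 − (−1.17) = +1.69 V, with n = 2 electrons in the balanced equation.
The reaction quotient is [Mn2+(aq)] / [Cu+(aq)]^2 = 4.74; by Nernst, E = +1.69 − (0.071/2)(0.676) = +1.6660 V.
Then ΔG = −nFE = −2 × 96500 × +1.6660 J/mol = −322 kJ/mol.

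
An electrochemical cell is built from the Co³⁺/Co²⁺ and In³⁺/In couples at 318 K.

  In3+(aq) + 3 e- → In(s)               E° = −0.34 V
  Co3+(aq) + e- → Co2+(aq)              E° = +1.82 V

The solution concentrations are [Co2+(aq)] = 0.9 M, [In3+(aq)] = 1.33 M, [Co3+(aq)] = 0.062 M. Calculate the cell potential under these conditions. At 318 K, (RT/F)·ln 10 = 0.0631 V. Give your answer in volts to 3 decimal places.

+2.084 V

The Co³⁺/Co²⁺ couple has the more positive E°, so it is the cathode; In³⁺/In is the anode.
The standard potential is +1.82 − (−0.34) = +2.16 V and the balanced reaction transfers n = 3 electrons.
The balanced reaction is 3 Co3+(aq) + In(s) → 3 Co2+(aq) + In3+(aq), so Q = ([Co2+(aq)]^3·[In3+(aq)]) / [Co3+(aq)]^3 = 4.07×10^3 and log Q = 3.609.
Applying E = E° − (RT ln10/nF)·log Q gives +2.16 − (0.0631/3)(3.609) = +2.084 V.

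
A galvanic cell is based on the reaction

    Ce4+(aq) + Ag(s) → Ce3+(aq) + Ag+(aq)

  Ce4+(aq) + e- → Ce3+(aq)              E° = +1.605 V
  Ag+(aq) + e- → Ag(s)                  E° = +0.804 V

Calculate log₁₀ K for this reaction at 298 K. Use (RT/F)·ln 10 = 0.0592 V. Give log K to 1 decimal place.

The Ce⁴⁺/Ce³⁺ couple is reduced (cathode); E°cell = +1.605 − (+0.804) = +0.801 V with n = 1.
At equilibrium E = 0, so log K = nE°cell / 0.0592 = (1)(+0.801) / 0.0592 = 13.5.

log K = 13.5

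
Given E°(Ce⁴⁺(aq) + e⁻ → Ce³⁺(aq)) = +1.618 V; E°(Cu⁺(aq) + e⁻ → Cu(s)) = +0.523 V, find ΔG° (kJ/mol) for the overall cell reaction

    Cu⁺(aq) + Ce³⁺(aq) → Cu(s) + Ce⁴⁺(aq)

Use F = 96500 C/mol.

In the reaction as written Cu⁺(aq) is reduced, so the Cu⁺/Cu couple is the cathode and Ce⁴⁺/Ce³⁺ is the anode.
E°cell = +0.523 − (+1.618) = −1.095 V; balancing electrons gives n = 1.
ΔG° = −nFE°cell = −(1)(96500)(−1.095) J/mol = +106 kJ/mol.

+106 kJ/mol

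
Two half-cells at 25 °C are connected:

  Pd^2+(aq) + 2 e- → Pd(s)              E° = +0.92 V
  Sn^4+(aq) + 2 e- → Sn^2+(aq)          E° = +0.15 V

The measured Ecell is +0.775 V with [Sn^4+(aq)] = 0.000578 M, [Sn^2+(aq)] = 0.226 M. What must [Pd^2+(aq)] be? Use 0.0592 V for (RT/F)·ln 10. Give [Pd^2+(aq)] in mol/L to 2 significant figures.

The Pd²⁺/Pd couple has the larger reduction potential, so it is the cathode: E°cell = +0.92 − (+0.15) = +0.77 V and n = 2.
From the Nernst equation, log Q = n(E° − E)/0.0592 = 2·(+0.77 − (+0.775))/0.0592 = −0.169.
Balancing electrons gives Pd^2+(aq) + Sn^2+(aq) → Pd(s) + Sn^4+(aq); thus Q = [Sn^4+(aq)] / ([Pd^2+(aq)]·[Sn^2+(aq)]).
Solving for the unknown gives log [Pd^2+(aq)] = −2.423, so [Pd^2+(aq)] ≈ 0.0038 M.

0.0038 M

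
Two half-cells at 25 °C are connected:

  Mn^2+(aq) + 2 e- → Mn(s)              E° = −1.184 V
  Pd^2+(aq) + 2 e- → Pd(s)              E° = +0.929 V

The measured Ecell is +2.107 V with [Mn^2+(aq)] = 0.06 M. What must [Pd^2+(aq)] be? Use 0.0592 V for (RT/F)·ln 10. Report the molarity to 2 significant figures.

Pd²⁺/Pd is the cathode (higher E°); E°cell = +0.929 − (−1.184) = +2.113 V with n = 2.
Since E = E° − (0.0592/n)·log Q, log Q = n(E° − E)/0.0592 = 0.203.
For Pd^2+(aq) + Mn(s) → Pd(s) + Mn^2+(aq), the reaction quotient is Q = [Mn^2+(aq)] / [Pd^2+(aq)].
Substituting the known concentrations and solving, log [Pd^2+(aq)] = −1.425 and [Pd^2+(aq)] = 0.038 M.

0.038 M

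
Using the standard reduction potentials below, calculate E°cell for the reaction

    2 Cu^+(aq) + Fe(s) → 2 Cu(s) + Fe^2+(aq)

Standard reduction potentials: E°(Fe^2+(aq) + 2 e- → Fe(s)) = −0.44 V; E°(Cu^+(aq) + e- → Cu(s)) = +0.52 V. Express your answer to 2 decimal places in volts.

+0.96 V

In the reaction as written, Cu^+(aq) is reduced (cathode) and Fe^2+(aq) is produced by oxidation at the anode.
E°cell = E°(cathode) − E°(anode) = +0.52 − (−0.44) = +0.96 V.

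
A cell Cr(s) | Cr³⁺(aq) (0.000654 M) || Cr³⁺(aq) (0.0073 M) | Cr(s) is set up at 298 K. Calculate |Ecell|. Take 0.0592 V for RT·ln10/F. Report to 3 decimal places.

For a concentration cell E°cell = 0, since both electrodes use the same couple.
The compartment with the higher Cr³⁺(aq) concentration (0.0073 M) acts as the cathode; ions are reduced there and produced at the dilute (0.000654 M) anode.
With n = 3, Ecell = −(0.0592/3)·log([dilute]/[conc]) = −(0.0592/3)·log(0.000654/0.0073) = +0.021 V.

0.021 V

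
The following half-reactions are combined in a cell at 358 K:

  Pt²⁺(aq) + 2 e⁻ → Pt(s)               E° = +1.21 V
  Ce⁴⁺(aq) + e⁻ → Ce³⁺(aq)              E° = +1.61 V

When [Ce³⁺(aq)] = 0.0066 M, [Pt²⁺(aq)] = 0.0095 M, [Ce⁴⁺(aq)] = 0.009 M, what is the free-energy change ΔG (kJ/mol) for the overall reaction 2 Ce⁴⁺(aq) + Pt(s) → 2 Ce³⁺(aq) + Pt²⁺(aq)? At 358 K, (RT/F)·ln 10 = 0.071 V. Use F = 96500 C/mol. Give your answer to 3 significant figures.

E°cell = +1.61 − (+1.21) = +0.40 V; the balanced reaction transfers n = 2 electrons.
The reaction quotient is ([Ce³⁺(aq)]^2·[Pt²⁺(aq)]) / [Ce⁴⁺(aq)]^2 = 0.00511; by Nernst, E = +0.40 − (0.071/2)(−2.292) = +0.4814 V.
Finally ΔG = −nFE = −(2)(96500 C/mol)(+0.4814 V) = −92.9 kJ/mol.

−92.9 kJ/mol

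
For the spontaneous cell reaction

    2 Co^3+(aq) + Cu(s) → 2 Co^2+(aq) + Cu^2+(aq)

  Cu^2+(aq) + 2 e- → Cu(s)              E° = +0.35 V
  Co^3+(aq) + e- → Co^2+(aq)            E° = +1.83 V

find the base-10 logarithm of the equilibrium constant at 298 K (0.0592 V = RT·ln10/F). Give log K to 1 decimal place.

log K = 50.0

The Co³⁺/Co²⁺ couple is reduced (cathode); E°cell = +1.83 − (+0.35) = +1.48 V with n = 2.
At equilibrium E = 0, so log K = nE°cell / 0.0592 = (2)(+1.48) / 0.0592 = 50.0.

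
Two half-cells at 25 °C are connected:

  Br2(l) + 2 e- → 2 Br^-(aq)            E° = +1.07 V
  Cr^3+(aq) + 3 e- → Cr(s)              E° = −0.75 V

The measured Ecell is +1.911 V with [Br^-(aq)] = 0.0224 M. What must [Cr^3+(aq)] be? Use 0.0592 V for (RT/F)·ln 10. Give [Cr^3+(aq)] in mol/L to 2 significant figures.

The Br₂/Br⁻ couple has the larger reduction potential, so it is the cathode: E°cell = +1.07 − (−0.75) = +1.82 V and n = 6.
Rearranging E = E° − (0.0592/n)·log Q gives log Q = 6(+1.82 − (+1.911))/0.0592 = −9.223.
For 3 Br2(l) + 2 Cr(s) → 6 Br^-(aq) + 2 Cr^3+(aq), the reaction quotient is Q = [Br^-(aq)]^6·[Cr^3+(aq)]^2.
Substituting the known concentrations and solving, log [Cr^3+(aq)] = 0.338 and [Cr^3+(aq)] = 2.2 M.

2.2 M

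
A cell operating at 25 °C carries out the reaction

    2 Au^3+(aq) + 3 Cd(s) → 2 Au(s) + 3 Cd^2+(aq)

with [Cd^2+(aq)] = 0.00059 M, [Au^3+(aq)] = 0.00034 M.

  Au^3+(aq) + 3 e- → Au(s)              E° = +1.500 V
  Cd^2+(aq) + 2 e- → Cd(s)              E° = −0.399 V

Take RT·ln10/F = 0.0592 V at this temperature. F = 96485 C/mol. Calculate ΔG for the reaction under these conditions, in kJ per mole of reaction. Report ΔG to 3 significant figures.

−1120 kJ/mol

With Au³⁺/Au reduced at the cathode, E°cell = +1.500 − (−0.399) = +1.899 V and n = 6.
Here Q = [Cd^2+(aq)]^3 / [Au^3+(aq)]^2 = 0.00178 (log Q = −2.750), giving E = +1.899 − (0.0592/6)·(−2.750) = +1.9261 V.
Then ΔG = −nFE = −6 × 96485 × +1.9261 J/mol = −1120 kJ/mol.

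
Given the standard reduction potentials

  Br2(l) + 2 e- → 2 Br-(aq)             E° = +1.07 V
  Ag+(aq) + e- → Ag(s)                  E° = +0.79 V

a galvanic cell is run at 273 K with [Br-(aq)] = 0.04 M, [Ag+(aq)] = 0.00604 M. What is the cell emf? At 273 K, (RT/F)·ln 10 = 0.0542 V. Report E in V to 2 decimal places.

The Br₂/Br⁻ couple has the more positive E°, so it is the cathode; Ag⁺/Ag is the anode.
E°cell = +1.07 − (+0.79) = +0.28 V, with n = 2 electrons transferred.
The balanced reaction is Br2(l) + 2 Ag(s) → 2 Br-(aq) + 2 Ag+(aq), so Q = [Br-(aq)]^2·[Ag+(aq)]^2 = 5.84×10^−8 and log Q = −7.234.
E = E° − (0.0542/n)·log Q = +0.28 − (0.0542/2)(−7.234) = +0.48 V.

+0.48 V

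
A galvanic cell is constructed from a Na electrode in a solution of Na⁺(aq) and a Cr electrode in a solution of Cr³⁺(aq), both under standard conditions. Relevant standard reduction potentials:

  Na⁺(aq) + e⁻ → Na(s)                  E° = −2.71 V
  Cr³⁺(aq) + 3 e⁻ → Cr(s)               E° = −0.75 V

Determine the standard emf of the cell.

+1.96 V

The Cr³⁺/Cr couple has the higher E°, so Cr ion is reduced (cathode) and Na is oxidized (anode).
E°cell = E°(cathode) − E°(anode) = −0.75 − (−2.71) = +1.96 V.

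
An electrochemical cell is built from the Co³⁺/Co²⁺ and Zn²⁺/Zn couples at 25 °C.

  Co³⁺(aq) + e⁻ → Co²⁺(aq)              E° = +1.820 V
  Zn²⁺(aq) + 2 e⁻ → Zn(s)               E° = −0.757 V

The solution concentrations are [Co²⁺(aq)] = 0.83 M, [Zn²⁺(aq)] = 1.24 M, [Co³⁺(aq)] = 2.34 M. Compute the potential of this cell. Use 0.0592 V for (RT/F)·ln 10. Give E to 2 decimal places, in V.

Since E°(Co³⁺/Co²⁺) > E°(Zn²⁺/Zn), Co³⁺/Co²⁺ serves as the cathode.
E°cell = +1.820 − (−0.757) = +2.577 V, with n = 2 electrons transferred.
The balanced reaction is 2 Co³⁺(aq) + Zn(s) → 2 Co²⁺(aq) + Zn²⁺(aq), so Q = ([Co²⁺(aq)]^2·[Zn²⁺(aq)]) / [Co³⁺(aq)]^2 = 0.156 and log Q = −0.807.
Applying E = E° − (RT ln10/nF)·log Q gives +2.577 − (0.0592/2)(−0.807) = +2.60 V.

+2.60 V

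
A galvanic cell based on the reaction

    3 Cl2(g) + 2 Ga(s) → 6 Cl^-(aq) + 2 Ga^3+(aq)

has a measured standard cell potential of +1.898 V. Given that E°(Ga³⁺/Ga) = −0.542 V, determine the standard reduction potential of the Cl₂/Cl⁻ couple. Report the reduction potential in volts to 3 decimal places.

+1.356 V

In the reaction as written the Cl₂/Cl⁻ couple is reduced (cathode) and Ga³⁺/Ga is oxidized (anode), so E°cell = E°(Cl₂/Cl⁻) − E°(Ga³⁺/Ga).
E°(Cl₂/Cl⁻) = E°cell + E°(anode) = +1.898 + (−0.542) = +1.356 V.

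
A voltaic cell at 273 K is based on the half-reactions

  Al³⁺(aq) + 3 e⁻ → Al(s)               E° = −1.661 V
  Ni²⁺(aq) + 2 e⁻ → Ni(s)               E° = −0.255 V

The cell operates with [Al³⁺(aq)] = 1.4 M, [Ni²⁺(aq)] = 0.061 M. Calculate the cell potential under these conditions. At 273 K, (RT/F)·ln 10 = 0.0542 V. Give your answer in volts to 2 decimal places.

+1.37 V

The Ni²⁺/Ni couple has the more positive E°, so it is the cathode; Al³⁺/Al is the anode.
E°cell = −0.255 − (−1.661) = +1.406 V, with n = 6 electrons transferred.
Balancing gives 3 Ni²⁺(aq) + 2 Al(s) → 3 Ni(s) + 2 Al³⁺(aq); hence Q = [Al³⁺(aq)]^2 / [Ni²⁺(aq)]^3 = 8.64×10^3 (log Q = 3.936).
By the Nernst equation, E = +1.406 − (0.0542/6)·(3.936) = +1.37 V.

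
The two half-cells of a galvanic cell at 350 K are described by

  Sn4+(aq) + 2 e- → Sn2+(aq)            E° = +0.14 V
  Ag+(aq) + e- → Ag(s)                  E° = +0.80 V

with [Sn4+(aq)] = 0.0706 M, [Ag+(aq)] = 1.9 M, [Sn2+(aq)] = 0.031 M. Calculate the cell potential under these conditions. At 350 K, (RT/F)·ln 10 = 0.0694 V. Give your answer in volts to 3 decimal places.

+0.667 V

Ag⁺/Ag is reduced (cathode, E° = +0.80 V) and Sn⁴⁺/Sn²⁺ is oxidized (anode).
The standard potential is +0.80 − (+0.14) = +0.66 V and the balanced reaction transfers n = 2 electrons.
Balancing gives 2 Ag+(aq) + Sn2+(aq) → 2 Ag(s) + Sn4+(aq); hence Q = [Sn4+(aq)] / ([Ag+(aq)]^2·[Sn2+(aq)]) = 0.631 (log Q = −0.200).
E = E° − (0.0694/n)·log Q = +0.66 − (0.0694/2)(−0.200) = +0.667 V.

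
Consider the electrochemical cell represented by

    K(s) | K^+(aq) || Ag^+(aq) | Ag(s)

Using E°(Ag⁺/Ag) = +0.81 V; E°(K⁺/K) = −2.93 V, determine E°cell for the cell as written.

By convention the left-hand electrode in cell notation is the anode (oxidation) and the right-hand electrode is the cathode (reduction).
E°cell = E°(right) − E°(left) = +0.81 − (−2.93) = +3.74 V.

+3.74 V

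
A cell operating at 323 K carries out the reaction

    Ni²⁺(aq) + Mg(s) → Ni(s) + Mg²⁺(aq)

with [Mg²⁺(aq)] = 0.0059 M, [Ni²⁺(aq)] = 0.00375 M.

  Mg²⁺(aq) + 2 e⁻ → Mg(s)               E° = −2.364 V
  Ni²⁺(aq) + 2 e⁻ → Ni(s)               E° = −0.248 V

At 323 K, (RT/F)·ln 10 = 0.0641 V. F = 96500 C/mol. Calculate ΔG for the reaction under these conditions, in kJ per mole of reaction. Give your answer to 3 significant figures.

−407 kJ/mol

E°cell = −0.248 − (−2.364) = +2.116 V; the balanced reaction transfers n = 2 electrons.
Here Q = [Mg²⁺(aq)] / [Ni²⁺(aq)] = 1.57 (log Q = 0.197), giving E = +2.116 − (0.0641/2)·(0.197) = +2.1097 V.
Finally ΔG = −nFE = −(2)(96500 C/mol)(+2.1097 V) = −407 kJ/mol.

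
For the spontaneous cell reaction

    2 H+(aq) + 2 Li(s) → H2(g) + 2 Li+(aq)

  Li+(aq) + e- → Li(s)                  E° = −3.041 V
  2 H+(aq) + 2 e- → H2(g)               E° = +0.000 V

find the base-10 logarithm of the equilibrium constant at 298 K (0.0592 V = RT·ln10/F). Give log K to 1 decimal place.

log K = 102.7

The 2H⁺/H₂ couple is reduced (cathode); E°cell = +0.000 − (−3.041) = +3.041 V with n = 2.
At equilibrium E = 0, so log K = nE°cell / 0.0592 = (2)(+3.041) / 0.0592 = 102.7.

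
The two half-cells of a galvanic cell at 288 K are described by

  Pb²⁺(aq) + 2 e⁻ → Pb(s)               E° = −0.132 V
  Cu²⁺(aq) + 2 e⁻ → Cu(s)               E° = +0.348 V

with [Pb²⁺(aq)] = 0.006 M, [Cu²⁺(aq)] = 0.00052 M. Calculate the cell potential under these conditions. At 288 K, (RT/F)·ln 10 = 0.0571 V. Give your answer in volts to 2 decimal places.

+0.45 V

Since E°(Cu²⁺/Cu) > E°(Pb²⁺/Pb), Cu²⁺/Cu serves as the cathode.
The standard potential is +0.348 − (−0.132) = +0.480 V and the balanced reaction transfers n = 2 electrons.
For the overall reaction Cu²⁺(aq) + Pb(s) → Cu(s) + Pb²⁺(aq), Q = [Pb²⁺(aq)] / [Cu²⁺(aq)] = 11.5, giving log Q = 1.062.
Applying E = E° − (RT ln10/nF)·log Q gives +0.480 − (0.0571/2)(1.062) = +0.45 V.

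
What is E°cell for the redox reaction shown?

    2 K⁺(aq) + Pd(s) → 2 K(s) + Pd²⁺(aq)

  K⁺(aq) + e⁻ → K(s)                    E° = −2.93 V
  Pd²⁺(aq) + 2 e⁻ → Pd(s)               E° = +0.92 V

In the reaction as written, K⁺(aq) is reduced (cathode) and Pd²⁺(aq) is produced by oxidation at the anode.
E°cell = E°(cathode) − E°(anode) = −2.93 − (+0.92) = −3.85 V.

−3.85 V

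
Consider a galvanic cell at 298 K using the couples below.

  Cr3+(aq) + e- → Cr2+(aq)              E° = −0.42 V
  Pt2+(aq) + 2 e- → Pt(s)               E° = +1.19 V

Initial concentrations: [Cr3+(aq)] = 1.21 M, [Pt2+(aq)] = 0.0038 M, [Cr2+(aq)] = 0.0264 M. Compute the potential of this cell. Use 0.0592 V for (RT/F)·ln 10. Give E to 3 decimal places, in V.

+1.440 V

Pt²⁺/Pt is reduced (cathode, E° = +1.19 V) and Cr³⁺/Cr²⁺ is oxidized (anode).
E°cell = E°cat − E°an = +1.19 − (−0.42) = +1.61 V; n = 2.
Balancing gives Pt2+(aq) + 2 Cr2+(aq) → Pt(s) + 2 Cr3+(aq); hence Q = [Cr3+(aq)]^2 / ([Pt2+(aq)]·[Cr2+(aq)]^2) = 5.53×10^5 (log Q = 5.743).
Applying E = E° − (RT ln10/nF)·log Q gives +1.61 − (0.0592/2)(5.743) = +1.440 V.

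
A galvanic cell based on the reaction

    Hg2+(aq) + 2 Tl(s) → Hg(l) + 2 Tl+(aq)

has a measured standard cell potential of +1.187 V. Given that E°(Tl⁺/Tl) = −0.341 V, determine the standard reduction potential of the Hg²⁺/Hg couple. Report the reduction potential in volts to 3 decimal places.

+0.846 V

In the reaction as written the Hg²⁺/Hg couple is reduced (cathode) and Tl⁺/Tl is oxidized (anode), so E°cell = E°(Hg²⁺/Hg) − E°(Tl⁺/Tl).
E°(Hg²⁺/Hg) = E°cell + E°(anode) = +1.187 + (−0.341) = +0.846 V.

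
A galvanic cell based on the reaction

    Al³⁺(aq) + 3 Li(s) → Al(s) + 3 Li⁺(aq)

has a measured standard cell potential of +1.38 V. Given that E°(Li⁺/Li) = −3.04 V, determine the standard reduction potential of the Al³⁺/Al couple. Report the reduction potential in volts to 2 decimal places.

−1.66 V

In the reaction as written the Al³⁺/Al couple is reduced (cathode) and Li⁺/Li is oxidized (anode), so E°cell = E°(Al³⁺/Al) − E°(Li⁺/Li).
E°(Al³⁺/Al) = E°cell + E°(anode) = +1.38 + (−3.04) = −1.66 V.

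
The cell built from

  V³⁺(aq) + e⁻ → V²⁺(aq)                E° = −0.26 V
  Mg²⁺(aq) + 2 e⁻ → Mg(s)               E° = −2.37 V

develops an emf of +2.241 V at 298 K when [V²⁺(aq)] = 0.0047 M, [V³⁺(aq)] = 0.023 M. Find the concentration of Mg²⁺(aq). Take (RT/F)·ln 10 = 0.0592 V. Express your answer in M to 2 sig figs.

V³⁺/V²⁺ is the cathode (higher E°); E°cell = −0.26 − (−2.37) = +2.11 V with n = 2.
Rearranging E = E° − (0.0592/n)·log Q gives log Q = 2(+2.11 − (+2.241))/0.0592 = −4.426.
The balanced reaction is 2 V³⁺(aq) + Mg(s) → 2 V²⁺(aq) + Mg²⁺(aq), so Q = ([V²⁺(aq)]^2·[Mg²⁺(aq)]) / [V³⁺(aq)]^2.
Substituting the known concentrations and solving, log [Mg²⁺(aq)] = −3.047 and [Mg²⁺(aq)] = 0.00090 M.

0.00090 M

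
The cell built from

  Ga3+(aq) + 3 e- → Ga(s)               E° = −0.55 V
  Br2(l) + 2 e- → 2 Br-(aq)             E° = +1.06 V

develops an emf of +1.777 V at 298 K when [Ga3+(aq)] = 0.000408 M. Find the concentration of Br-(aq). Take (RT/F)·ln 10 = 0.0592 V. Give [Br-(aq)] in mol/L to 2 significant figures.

0.020 M

Br₂/Br⁻ is the cathode (higher E°); E°cell = +1.06 − (−0.55) = +1.61 V with n = 6.
Rearranging E = E° − (0.0592/n)·log Q gives log Q = 6(+1.61 − (+1.777))/0.0592 = −16.926.
The balanced reaction is 3 Br2(l) + 2 Ga(s) → 6 Br-(aq) + 2 Ga3+(aq), so Q = [Br-(aq)]^6·[Ga3+(aq)]^2.
Substituting the known concentrations and solving, log [Br-(aq)] = −1.691 and [Br-(aq)] = 0.020 M.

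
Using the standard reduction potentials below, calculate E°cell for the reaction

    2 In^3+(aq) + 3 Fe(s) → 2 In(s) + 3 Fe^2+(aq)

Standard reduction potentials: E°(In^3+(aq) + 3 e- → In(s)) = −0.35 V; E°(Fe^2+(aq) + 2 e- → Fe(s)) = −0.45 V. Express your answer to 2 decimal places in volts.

In^3+(aq) gains electrons, so the In³⁺/In couple is the cathode; the Fe²⁺/Fe couple is the anode.
E°cell = E°(cathode) − E°(anode) = −0.35 − (−0.45) = +0.10 V.
The positive value indicates the reaction is spontaneous as written.

+0.10 V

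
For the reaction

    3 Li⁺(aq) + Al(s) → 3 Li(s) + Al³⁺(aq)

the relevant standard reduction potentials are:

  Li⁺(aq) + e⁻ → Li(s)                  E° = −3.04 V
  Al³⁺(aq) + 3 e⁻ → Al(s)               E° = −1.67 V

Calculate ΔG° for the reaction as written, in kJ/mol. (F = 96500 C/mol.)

+397 kJ/mol

In the reaction as written Li⁺(aq) is reduced, so the Li⁺/Li couple is the cathode and Al³⁺/Al is the anode.
E°cell = −3.04 − (−1.67) = −1.37 V; balancing electrons gives n = 3.
ΔG° = −nFE°cell = −(3)(96500)(−1.37) J/mol = +397 kJ/mol.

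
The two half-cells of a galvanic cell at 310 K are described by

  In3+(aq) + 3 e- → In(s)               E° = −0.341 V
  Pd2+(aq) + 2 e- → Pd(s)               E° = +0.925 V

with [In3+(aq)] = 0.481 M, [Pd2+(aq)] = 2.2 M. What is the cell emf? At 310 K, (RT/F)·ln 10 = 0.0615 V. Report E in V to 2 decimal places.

Since E°(Pd²⁺/Pd) > E°(In³⁺/In), Pd²⁺/Pd serves as the cathode.
E°cell = E°cat − E°an = +0.925 − (−0.341) = +1.266 V; n = 6.
For the overall reaction 3 Pd2+(aq) + 2 In(s) → 3 Pd(s) + 2 In3+(aq), Q = [In3+(aq)]^2 / [Pd2+(aq)]^3 = 0.0217, giving log Q = −1.663.
Applying E = E° − (RT ln10/nF)·log Q gives +1.266 − (0.0615/6)(−1.663) = +1.28 V.

+1.28 V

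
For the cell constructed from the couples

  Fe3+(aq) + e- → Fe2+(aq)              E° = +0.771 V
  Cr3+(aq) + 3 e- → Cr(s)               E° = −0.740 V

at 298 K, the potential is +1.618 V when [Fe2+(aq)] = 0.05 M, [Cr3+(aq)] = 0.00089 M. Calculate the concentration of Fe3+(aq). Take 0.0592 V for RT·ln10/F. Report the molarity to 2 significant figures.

0.31 M

The Fe³⁺/Fe²⁺ couple has the larger reduction potential, so it is the cathode: E°cell = +0.771 − (−0.740) = +1.511 V and n = 3.
Rearranging E = E° − (0.0592/n)·log Q gives log Q = 3(+1.511 − (+1.618))/0.0592 = −5.422.
Balancing electrons gives 3 Fe3+(aq) + Cr(s) → 3 Fe2+(aq) + Cr3+(aq); thus Q = ([Fe2+(aq)]^3·[Cr3+(aq)]) / [Fe3+(aq)]^3.
Isolating [Fe3+(aq)] in Q = 10^{−5.422} yields log [Fe3+(aq)] = −0.511, i.e. 0.31 M.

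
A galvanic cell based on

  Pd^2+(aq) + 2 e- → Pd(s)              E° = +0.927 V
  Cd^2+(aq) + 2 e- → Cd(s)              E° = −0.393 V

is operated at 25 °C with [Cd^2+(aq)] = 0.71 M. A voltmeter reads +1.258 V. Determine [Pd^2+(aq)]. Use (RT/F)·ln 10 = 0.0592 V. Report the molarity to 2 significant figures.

Pd²⁺/Pd is the cathode (higher E°); E°cell = +0.927 − (−0.393) = +1.320 V with n = 2.
Rearranging E = E° − (0.0592/n)·log Q gives log Q = 2(+1.320 − (+1.258))/0.0592 = 2.095.
For Pd^2+(aq) + Cd(s) → Pd(s) + Cd^2+(aq), the reaction quotient is Q = [Cd^2+(aq)] / [Pd^2+(aq)].
Isolating [Pd^2+(aq)] in Q = 10^{2.095} yields log [Pd^2+(aq)] = −2.244, i.e. 0.0057 M.

0.0057 M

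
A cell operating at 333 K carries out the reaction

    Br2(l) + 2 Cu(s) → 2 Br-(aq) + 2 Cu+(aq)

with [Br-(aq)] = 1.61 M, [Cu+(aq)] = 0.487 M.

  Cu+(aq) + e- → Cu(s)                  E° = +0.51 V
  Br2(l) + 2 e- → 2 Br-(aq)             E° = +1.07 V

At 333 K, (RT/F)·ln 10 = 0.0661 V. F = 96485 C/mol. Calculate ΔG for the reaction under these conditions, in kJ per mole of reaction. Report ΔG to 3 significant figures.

−109 kJ/mol

The standard cell potential is +1.07 − (+0.51) = +0.56 V, with n = 2 electrons in the balanced equation.
The reaction quotient is [Br-(aq)]^2·[Cu+(aq)]^2 = 0.615; by Nernst, E = +0.56 − (0.0661/2)(−0.211) = +0.5670 V.
ΔG = −nFE = −(2)(96485)(+0.5670) J/mol = −109 kJ/mol.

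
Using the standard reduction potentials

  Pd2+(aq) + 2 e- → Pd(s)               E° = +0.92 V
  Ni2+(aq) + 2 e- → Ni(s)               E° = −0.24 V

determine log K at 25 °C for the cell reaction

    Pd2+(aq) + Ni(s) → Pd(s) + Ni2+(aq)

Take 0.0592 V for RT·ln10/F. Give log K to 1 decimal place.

log K = 39.2

The Pd²⁺/Pd couple is reduced (cathode); E°cell = +0.92 − (−0.24) = +1.16 V with n = 2.
At equilibrium E = 0, so log K = nE°cell / 0.0592 = (2)(+1.16) / 0.0592 = 39.2.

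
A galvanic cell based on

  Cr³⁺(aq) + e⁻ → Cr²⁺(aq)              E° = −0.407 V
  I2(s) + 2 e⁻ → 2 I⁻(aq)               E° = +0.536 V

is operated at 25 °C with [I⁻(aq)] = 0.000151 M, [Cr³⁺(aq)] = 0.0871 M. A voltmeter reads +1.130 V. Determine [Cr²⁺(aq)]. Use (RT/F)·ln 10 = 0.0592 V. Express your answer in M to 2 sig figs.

0.019 M

I₂/I⁻ is the cathode (higher E°); E°cell = +0.536 − (−0.407) = +0.943 V with n = 2.
Rearranging E = E° − (0.0592/n)·log Q gives log Q = 2(+0.943 − (+1.130))/0.0592 = −6.318.
The balanced reaction is I2(s) + 2 Cr²⁺(aq) → 2 I⁻(aq) + 2 Cr³⁺(aq), so Q = ([I⁻(aq)]^2·[Cr³⁺(aq)]^2) / [Cr²⁺(aq)]^2.
Substituting the known concentrations and solving, log [Cr²⁺(aq)] = −1.722 and [Cr²⁺(aq)] = 0.019 M.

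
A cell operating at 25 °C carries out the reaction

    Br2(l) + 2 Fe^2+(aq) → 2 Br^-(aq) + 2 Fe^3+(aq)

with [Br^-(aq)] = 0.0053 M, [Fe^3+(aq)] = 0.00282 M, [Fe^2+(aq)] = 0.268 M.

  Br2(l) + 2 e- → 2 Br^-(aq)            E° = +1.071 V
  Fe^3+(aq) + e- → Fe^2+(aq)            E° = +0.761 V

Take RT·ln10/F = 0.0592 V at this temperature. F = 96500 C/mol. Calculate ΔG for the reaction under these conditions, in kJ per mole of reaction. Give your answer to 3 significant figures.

−108 kJ/mol

With Br₂/Br⁻ reduced at the cathode, E°cell = +1.071 − (+0.761) = +0.310 V and n = 2.
Q = ([Br^-(aq)]^2·[Fe^3+(aq)]^2) / [Fe^2+(aq)]^2 = 3.11×10^−9, so log Q = −8.507 and E = +0.310 − (0.0592/2)(−8.507) = +0.5618 V.
ΔG = −nFE = −(2)(96500)(+0.5618) J/mol = −108 kJ/mol.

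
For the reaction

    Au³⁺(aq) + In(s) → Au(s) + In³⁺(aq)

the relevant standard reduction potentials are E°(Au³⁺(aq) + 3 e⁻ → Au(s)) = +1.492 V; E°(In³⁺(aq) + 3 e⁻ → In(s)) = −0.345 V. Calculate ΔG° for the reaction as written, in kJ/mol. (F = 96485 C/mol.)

In the reaction as written Au³⁺(aq) is reduced, so the Au³⁺/Au couple is the cathode and In³⁺/In is the anode.
E°cell = +1.492 − (−0.345) = +1.837 V; balancing electrons gives n = 3.
ΔG° = −nFE°cell = −(3)(96485)(+1.837) J/mol = −532 kJ/mol.

−532 kJ/mol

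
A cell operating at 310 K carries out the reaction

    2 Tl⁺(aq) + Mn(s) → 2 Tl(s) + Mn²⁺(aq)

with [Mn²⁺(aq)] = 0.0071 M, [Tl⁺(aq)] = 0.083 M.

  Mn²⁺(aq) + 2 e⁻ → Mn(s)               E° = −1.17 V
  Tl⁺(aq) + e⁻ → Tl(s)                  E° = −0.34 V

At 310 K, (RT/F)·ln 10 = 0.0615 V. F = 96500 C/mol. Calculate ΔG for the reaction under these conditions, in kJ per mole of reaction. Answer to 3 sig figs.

The standard cell potential is −0.34 − (−1.17) = +0.83 V, with n = 2 electrons in the balanced equation.
Here Q = [Mn²⁺(aq)] / [Tl⁺(aq)]^2 = 1.03 (log Q = 0.013), giving E = +0.83 − (0.0615/2)·(0.013) = +0.8296 V.
ΔG = −nFE = −(2)(96500)(+0.8296) J/mol = −160 kJ/mol.

−160 kJ/mol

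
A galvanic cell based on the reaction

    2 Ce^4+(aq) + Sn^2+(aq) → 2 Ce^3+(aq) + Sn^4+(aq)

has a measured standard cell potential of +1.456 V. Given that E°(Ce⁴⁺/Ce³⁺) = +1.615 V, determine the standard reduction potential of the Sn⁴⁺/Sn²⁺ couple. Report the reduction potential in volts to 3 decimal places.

+0.159 V

In the reaction as written the Ce⁴⁺/Ce³⁺ couple is reduced (cathode) and Sn⁴⁺/Sn²⁺ is oxidized (anode), so E°cell = E°(Ce⁴⁺/Ce³⁺) − E°(Sn⁴⁺/Sn²⁺).
E°(Sn⁴⁺/Sn²⁺) = E°(cathode) − E°cell = +1.615 − (+1.456) = +0.159 V.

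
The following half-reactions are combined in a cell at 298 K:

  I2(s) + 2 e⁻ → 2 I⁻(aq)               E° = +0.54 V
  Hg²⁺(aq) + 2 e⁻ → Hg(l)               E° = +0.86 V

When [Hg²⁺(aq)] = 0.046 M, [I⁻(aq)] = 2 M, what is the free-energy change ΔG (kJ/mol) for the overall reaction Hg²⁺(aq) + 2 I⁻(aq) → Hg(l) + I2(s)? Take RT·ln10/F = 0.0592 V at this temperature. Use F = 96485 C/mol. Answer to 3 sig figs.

−57.5 kJ/mol

The standard cell potential is +0.86 − (+0.54) = +0.32 V, with n = 2 electrons in the balanced equation.
Q = 1 / ([Hg²⁺(aq)]·[I⁻(aq)]^2) = 5.43, so log Q = 0.735 and E = +0.32 − (0.0592/2)(0.735) = +0.2982 V.
ΔG = −nFE = −(2)(96485)(+0.2982) J/mol = −57.5 kJ/mol.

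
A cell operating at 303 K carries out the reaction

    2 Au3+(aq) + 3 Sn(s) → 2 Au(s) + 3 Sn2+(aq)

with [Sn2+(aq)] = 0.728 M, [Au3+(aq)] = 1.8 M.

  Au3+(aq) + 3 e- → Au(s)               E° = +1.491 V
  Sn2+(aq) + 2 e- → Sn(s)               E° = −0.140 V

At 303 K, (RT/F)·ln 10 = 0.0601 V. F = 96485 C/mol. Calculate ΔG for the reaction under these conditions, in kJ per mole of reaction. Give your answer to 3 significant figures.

With Au³⁺/Au reduced at the cathode, E°cell = +1.491 − (−0.140) = +1.631 V and n = 6.
Q = [Sn2+(aq)]^3 / [Au3+(aq)]^2 = 0.119, so log Q = −0.924 and E = +1.631 − (0.0601/6)(−0.924) = +1.6403 V.
Finally ΔG = −nFE = −(6)(96485 C/mol)(+1.6403 V) = −950 kJ/mol.

−950 kJ/mol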